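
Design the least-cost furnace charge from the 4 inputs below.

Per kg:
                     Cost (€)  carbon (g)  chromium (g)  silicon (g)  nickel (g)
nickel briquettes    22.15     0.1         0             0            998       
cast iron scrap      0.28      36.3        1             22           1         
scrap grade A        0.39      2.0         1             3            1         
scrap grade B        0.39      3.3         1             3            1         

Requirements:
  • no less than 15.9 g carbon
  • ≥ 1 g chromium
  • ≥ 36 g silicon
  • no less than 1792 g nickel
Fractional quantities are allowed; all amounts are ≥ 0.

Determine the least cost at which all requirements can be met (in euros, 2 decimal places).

Let x1 = kg of nickel briquettes, x2 = kg of cast iron scrap, x3 = kg of scrap grade A, x4 = kg of scrap grade B.
Minimise 22.15x1 + 0.28x2 + 0.39x3 + 0.39x4 with:
  0.1x1 + 36.3x2 + 2x3 + 3.3x4 ≥ 15.9   (carbon)
  1x2 + 1x3 + 1x4 ≥ 1   (chromium)
  22x2 + 3x3 + 3x4 ≥ 36   (silicon)
  998x1 + 1x2 + 1x3 + 1x4 ≥ 1792   (nickel)
  x1, x2, x3, x4 ≥ 0.
The optimal basis is {nickel briquettes, cast iron scrap}; scrap grade A, scrap grade B drop out. The silicon and nickel requirements are met with equality.
Solving gives x1 = 1.79395, x2 = 1.63636.
Hence cost = 22.15·1.79395 + 0.28·1.63636 = €40.1942.

€40.19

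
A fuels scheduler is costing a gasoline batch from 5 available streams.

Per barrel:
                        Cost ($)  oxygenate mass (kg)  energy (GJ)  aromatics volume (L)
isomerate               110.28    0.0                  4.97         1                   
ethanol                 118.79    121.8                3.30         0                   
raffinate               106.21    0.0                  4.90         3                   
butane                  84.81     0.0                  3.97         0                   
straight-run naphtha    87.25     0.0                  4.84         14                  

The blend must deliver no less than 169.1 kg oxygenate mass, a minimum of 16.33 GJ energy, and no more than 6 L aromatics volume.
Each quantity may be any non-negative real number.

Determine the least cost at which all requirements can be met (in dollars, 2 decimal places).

Treat it as an LP. Let x1 = barrels of isomerate, x2 = barrels of ethanol, x3 = barrels of raffinate, x4 = barrels of butane, x5 = barrels of straight-run naphtha.
min 110.28x1 + 118.79x2 + 106.21x3 + 84.81x4 + 87.25x5 subject to:
  121.8x2 ≥ 169.1   (oxygenate mass)
  4.97x1 + 3.3x2 + 4.9x3 + 3.97x4 + 4.84x5 ≥ 16.33   (energy)
  1x1 + 3x3 + 14x5 ≤ 6   (aromatics volume)
  x1, x2, x3, x4, x5 ≥ 0.
The cheapest feasible vertex uses only ethanol, butane, straight-run naphtha; isomerate, raffinate are not used. Binding constraints: oxygenate mass, energy, aromatics volume.
So ethanol = 1.38834 barrels, butane = 2.43682 barrels, straight-run naphtha = 0.428571 barrels.
Objective = 118.79·1.38834 + 84.81·2.43682 + 87.25·0.428571 = 408.9804.

$408.98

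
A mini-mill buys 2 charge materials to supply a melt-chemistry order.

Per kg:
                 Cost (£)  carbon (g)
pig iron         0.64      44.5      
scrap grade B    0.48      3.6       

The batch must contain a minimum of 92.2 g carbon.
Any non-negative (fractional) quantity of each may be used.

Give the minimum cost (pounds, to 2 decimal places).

This is a linear program. Let x1 = kg of pig iron, x2 = kg of scrap grade B.
Minimise 0.64x1 + 0.48x2 with:
  44.5x1 + 3.6x2 ≥ 92.2   (carbon)
  x1, x2 ≥ 0.
The minimum-cost mix takes nothing from scrap grade B — only pig iron. The carbon requirement is met with equality.
Optimal quantities: pig iron = 2.072 kg.
Hence cost = 0.64·2.072 = £1.3261.

£1.33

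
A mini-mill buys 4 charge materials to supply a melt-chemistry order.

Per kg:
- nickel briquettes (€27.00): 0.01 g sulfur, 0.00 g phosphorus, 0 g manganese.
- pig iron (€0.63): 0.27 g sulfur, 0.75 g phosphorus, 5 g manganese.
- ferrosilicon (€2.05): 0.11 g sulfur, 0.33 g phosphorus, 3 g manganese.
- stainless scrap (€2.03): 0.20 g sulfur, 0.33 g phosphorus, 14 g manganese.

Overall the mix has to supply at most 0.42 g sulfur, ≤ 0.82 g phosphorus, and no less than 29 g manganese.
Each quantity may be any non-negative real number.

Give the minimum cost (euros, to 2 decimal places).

€4.20

Let x1 = kg of nickel briquettes, x2 = kg of pig iron, x3 = kg of ferrosilicon, x4 = kg of stainless scrap.
Minimize 27x1 + 0.63x2 + 2.05x3 + 2.03x4 s.t.:
  0.01x1 + 0.27x2 + 0.11x3 + 0.2x4 ≤ 0.42   (sulfur)
  0.75x2 + 0.33x3 + 0.33x4 ≤ 0.82   (phosphorus)
  5x2 + 3x3 + 14x4 ≥ 29   (manganese)
  x1, x2, x3, x4 ≥ 0.
The minimum-cost mix takes nothing from nickel briquettes, ferrosilicon — only pig iron, stainless scrap. Binding constraints: sulfur and manganese.
Solving gives x2 = 0.02878, x4 = 2.061.
Objective = 0.63·0.02878 + 2.03·2.061 = 4.2020.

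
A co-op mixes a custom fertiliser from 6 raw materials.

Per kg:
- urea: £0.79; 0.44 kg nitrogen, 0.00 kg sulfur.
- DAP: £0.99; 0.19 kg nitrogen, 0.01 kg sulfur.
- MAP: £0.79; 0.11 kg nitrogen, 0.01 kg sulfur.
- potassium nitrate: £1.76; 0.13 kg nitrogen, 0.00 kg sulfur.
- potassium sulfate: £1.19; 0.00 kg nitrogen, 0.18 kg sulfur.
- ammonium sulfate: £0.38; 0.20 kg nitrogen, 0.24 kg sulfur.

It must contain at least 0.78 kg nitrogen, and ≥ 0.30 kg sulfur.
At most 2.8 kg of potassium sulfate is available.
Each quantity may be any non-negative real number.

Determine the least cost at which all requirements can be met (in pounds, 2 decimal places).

£1.43

Set it up as a linear program. Let x1 = kg of urea, x2 = kg of DAP, x3 = kg of MAP, x4 = kg of potassium nitrate, x5 = kg of potassium sulfate, x6 = kg of ammonium sulfate.
Minimize 0.79x1 + 0.99x2 + 0.79x3 + 1.76x4 + 1.19x5 + 0.38x6 s.t.:
  0.44x1 + 0.19x2 + 0.11x3 + 0.13x4 + 0.2x6 ≥ 0.78   (nitrogen)
  0.01x2 + 0.01x3 + 0.18x5 + 0.24x6 ≥ 0.3   (sulfur)
  x5 ≤ 2.8
  x1, x2, x3, x4, x5, x6 ≥ 0.
The cheapest feasible vertex uses only urea, ammonium sulfate; DAP, MAP, potassium nitrate, potassium sulfate are not used. There the nitrogen and sulfur constraints are tight.
Solving gives x1 = 1.205, x6 = 1.25.
Cost = 0.79·1.205 + 0.38·1.25 = 1.4270.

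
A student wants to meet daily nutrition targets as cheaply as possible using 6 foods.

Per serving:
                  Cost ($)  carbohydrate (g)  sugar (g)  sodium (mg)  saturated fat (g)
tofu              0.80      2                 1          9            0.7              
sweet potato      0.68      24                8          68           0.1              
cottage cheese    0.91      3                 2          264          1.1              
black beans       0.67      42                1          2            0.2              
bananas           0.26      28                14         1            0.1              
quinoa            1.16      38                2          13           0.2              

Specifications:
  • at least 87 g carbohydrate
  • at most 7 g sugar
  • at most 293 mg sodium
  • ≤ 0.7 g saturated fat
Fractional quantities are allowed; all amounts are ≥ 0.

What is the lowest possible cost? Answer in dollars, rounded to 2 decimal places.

$1.32

Let x1 = servings of tofu, x2 = servings of sweet potato, x3 = servings of cottage cheese, x4 = servings of black beans, x5 = servings of bananas, x6 = servings of quinoa.
Minimise 0.8x1 + 0.68x2 + 0.91x3 + 0.67x4 + 0.26x5 + 1.16x6 s.t.:
  2x1 + 24x2 + 3x3 + 42x4 + 28x5 + 38x6 ≥ 87   (carbohydrate)
  1x1 + 8x2 + 2x3 + 1x4 + 14x5 + 2x6 ≤ 7   (sugar)
  9x1 + 68x2 + 264x3 + 2x4 + 1x5 + 13x6 ≤ 293   (sodium)
  0.7x1 + 0.1x2 + 1.1x3 + 0.2x4 + 0.1x5 + 0.2x6 ≤ 0.7   (saturated fat)
  x1, x2, x3, x4, x5, x6 ≥ 0.
At the optimum only black beans, bananas are positive (tofu, sweet potato, cottage cheese, quinoa = 0). The carbohydrate and sugar requirements are met with equality.
So black beans = 1.825 servings, bananas = 0.3696 servings.
Cost = 0.67·1.825 + 0.26·0.3696 = 1.3188.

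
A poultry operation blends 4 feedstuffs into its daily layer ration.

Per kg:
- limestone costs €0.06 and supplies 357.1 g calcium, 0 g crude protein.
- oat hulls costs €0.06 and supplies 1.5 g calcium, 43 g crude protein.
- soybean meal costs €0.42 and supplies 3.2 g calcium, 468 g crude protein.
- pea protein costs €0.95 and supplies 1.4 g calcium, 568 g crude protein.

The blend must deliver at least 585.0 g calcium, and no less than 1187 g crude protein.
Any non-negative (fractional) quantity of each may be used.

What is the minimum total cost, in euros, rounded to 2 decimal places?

€1.16

Set it up as a linear program. Let x1 = kg of limestone, x2 = kg of oat hulls, x3 = kg of soybean meal, x4 = kg of pea protein.
Minimize 0.06x1 + 0.06x2 + 0.42x3 + 0.95x4 subject to:
  357.1x1 + 1.5x2 + 3.2x3 + 1.4x4 ≥ 585   (calcium)
  43x2 + 468x3 + 568x4 ≥ 1187   (crude protein)
  x1, x2, x3, x4 ≥ 0.
The optimal basis is {limestone, soybean meal}; oat hulls, pea protein drop out. Binding constraints: calcium and crude protein.
So limestone = 1.615 kg, soybean meal = 2.536 kg.
Cost = 0.06·1.615 + 0.42·2.536 = 1.1620.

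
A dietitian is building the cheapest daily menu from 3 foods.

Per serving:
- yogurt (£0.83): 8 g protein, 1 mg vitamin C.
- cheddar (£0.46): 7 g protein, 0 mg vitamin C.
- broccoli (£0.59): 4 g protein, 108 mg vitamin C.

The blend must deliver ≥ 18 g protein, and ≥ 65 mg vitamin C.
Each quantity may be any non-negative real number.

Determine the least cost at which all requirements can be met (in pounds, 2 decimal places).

Let x1 = servings of yogurt, x2 = servings of cheddar, x3 = servings of broccoli.
min 0.83x1 + 0.46x2 + 0.59x3 subject to:
  8x1 + 7x2 + 4x3 ≥ 18   (protein)
  1x1 + 108x3 ≥ 65   (vitamin C)
  x1, x2, x3 ≥ 0.
The minimum-cost mix takes nothing from yogurt — only cheddar, broccoli. Binding constraints: protein and vitamin C.
That vertex is x2 = 2.228, x3 = 0.6019.
Objective = 0.46·2.228 + 0.59·0.6019 = 1.3800.

£1.38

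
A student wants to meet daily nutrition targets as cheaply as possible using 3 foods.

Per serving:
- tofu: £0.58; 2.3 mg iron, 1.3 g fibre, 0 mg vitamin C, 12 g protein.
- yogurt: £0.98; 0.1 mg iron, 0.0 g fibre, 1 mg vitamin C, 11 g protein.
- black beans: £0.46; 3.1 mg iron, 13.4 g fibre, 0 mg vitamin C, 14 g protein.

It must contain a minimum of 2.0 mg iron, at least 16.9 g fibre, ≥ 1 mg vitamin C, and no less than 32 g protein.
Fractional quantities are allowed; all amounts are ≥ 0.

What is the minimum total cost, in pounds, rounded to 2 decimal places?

This is a linear program. Let x1 = servings of tofu, x2 = servings of yogurt, x3 = servings of black beans.
min 0.58x1 + 0.98x2 + 0.46x3 with:
  2.3x1 + 0.1x2 + 3.1x3 ≥ 2   (iron)
  1.3x1 + 13.4x3 ≥ 16.9   (fibre)
  1x2 ≥ 1   (vitamin C)
  12x1 + 11x2 + 14x3 ≥ 32   (protein)
  x1, x2, x3 ≥ 0.
The minimum-cost mix takes nothing from tofu — only yogurt, black beans. Binding constraints: vitamin C and protein.
So yogurt = 1 serving, black beans = 1.5 servings.
Total cost: 0.98·1 + 0.46·1.5 = 1.6700.

£1.67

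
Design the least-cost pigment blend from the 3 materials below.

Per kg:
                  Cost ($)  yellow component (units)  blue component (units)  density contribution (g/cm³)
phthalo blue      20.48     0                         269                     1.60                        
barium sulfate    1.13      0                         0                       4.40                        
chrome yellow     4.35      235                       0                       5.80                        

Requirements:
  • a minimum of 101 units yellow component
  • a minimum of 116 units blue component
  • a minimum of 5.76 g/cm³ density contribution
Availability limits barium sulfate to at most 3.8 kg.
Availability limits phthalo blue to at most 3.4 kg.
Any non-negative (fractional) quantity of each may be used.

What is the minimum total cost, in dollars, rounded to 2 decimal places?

Set it up as a linear program. Let x1 = kg of phthalo blue, x2 = kg of barium sulfate, x3 = kg of chrome yellow.
Minimise 20.48x1 + 1.13x2 + 4.35x3 with:
  235x3 ≥ 101   (yellow component)
  269x1 ≥ 116   (blue component)
  1.6x1 + 4.4x2 + 5.8x3 ≥ 5.76   (density contribution)
  x2 ≤ 3.8
  x1 ≤ 3.4
  x1, x2, x3 ≥ 0.
The optimal mix uses every input. Binding constraints: yellow component, blue component, density contribution.
Optimal quantities: phthalo blue = 0.4312 kg, barium sulfate = 0.5857 kg, chrome yellow = 0.4298 kg.
Cost = 20.48·0.4312 + 1.13·0.5857 + 4.35·0.4298 = 11.3624.

$11.36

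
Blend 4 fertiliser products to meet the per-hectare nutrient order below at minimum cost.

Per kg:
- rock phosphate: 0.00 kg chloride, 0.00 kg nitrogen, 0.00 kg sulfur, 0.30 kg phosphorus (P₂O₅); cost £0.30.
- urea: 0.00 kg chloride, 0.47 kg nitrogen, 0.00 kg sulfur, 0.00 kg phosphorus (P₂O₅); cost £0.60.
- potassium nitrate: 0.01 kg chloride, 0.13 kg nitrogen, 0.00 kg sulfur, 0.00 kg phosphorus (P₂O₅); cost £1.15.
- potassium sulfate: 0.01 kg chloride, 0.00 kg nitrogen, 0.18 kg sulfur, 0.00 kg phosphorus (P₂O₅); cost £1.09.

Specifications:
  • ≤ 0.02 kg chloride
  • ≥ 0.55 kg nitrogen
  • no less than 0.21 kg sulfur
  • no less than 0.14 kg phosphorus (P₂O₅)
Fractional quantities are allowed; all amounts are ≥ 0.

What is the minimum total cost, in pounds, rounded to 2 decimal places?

Treat it as an LP. Let x1 = kg of rock phosphate, x2 = kg of urea, x3 = kg of potassium nitrate, x4 = kg of potassium sulfate.
Minimise 0.3x1 + 0.6x2 + 1.15x3 + 1.09x4 s.t.:
  0.01x3 + 0.01x4 ≤ 0.02   (chloride)
  0.47x2 + 0.13x3 ≥ 0.55   (nitrogen)
  0.18x4 ≥ 0.21   (sulfur)
  0.3x1 ≥ 0.14   (phosphorus (P₂O₅))
  x1, x2, x3, x4 ≥ 0.
The cheapest feasible vertex uses only rock phosphate, urea, potassium sulfate; potassium nitrate is not used. There the nitrogen, sulfur, phosphorus (P₂O₅) constraints are tight.
So rock phosphate = 0.4667 kg, urea = 1.17 kg, potassium sulfate = 1.167 kg.
Cost = 0.3·0.4667 + 0.6·1.17 + 1.09·1.167 = 2.1140.

£2.11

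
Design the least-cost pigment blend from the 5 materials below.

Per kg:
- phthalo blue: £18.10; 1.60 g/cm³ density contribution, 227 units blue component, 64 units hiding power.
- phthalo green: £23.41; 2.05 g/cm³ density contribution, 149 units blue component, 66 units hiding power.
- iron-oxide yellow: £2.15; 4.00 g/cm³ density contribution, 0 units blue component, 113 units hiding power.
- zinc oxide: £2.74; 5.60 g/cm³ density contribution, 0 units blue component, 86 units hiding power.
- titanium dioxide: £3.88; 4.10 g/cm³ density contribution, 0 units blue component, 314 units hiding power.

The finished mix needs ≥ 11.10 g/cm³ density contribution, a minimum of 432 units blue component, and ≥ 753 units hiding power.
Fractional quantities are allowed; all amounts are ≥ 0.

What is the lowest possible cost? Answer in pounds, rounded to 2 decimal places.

Let x1 = kg of phthalo blue, x2 = kg of phthalo green, x3 = kg of iron-oxide yellow, x4 = kg of zinc oxide, x5 = kg of titanium dioxide.
Minimise 18.1x1 + 23.41x2 + 2.15x3 + 2.74x4 + 3.88x5 with:
  1.6x1 + 2.05x2 + 4x3 + 5.6x4 + 4.1x5 ≥ 11.1   (density contribution)
  227x1 + 149x2 ≥ 432   (blue component)
  64x1 + 66x2 + 113x3 + 86x4 + 314x5 ≥ 753   (hiding power)
  x1, x2, x3, x4, x5 ≥ 0.
The minimum-cost mix takes nothing from phthalo green, iron-oxide yellow, zinc oxide — only phthalo blue, titanium dioxide. There the blue component and hiding power constraints are tight.
So phthalo blue = 1.9031 kg, titanium dioxide = 2.0102 kg.
Objective = 18.1·1.9031 + 3.88·2.0102 = 42.2457.

£42.25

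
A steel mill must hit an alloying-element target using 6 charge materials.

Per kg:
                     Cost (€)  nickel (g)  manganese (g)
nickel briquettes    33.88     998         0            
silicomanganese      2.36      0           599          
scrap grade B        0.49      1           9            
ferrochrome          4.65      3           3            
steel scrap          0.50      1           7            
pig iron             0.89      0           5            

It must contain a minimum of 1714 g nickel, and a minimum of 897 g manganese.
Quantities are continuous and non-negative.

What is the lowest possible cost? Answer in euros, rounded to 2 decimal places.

Let x1 = kg of nickel briquettes, x2 = kg of silicomanganese, x3 = kg of scrap grade B, x4 = kg of ferrochrome, x5 = kg of steel scrap, x6 = kg of pig iron.
min 33.88x1 + 2.36x2 + 0.49x3 + 4.65x4 + 0.5x5 + 0.89x6 with:
  998x1 + 1x3 + 3x4 + 1x5 ≥ 1714   (nickel)
  599x2 + 9x3 + 3x4 + 7x5 + 5x6 ≥ 897   (manganese)
  x1, x2, x3, x4, x5, x6 ≥ 0.
The minimum-cost mix takes nothing from scrap grade B, ferrochrome, steel scrap, pig iron — only nickel briquettes, silicomanganese. There the nickel and manganese constraints are tight.
Solving gives x1 = 1.7174, x2 = 1.4975.
Total cost: 33.88·1.7174 + 2.36·1.4975 = 61.7196.

€61.72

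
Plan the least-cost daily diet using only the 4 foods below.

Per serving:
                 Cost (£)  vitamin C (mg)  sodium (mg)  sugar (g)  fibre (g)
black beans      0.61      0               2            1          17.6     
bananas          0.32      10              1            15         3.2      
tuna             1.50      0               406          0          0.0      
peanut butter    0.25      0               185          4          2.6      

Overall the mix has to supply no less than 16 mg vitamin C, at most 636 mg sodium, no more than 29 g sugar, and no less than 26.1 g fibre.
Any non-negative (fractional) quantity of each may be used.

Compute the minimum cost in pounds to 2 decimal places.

This is a linear program. Let x1 = servings of black beans, x2 = servings of bananas, x3 = servings of tuna, x4 = servings of peanut butter.
min 0.61x1 + 0.32x2 + 1.5x3 + 0.25x4 subject to:
  10x2 ≥ 16   (vitamin C)
  2x1 + 1x2 + 406x3 + 185x4 ≤ 636   (sodium)
  1x1 + 15x2 + 4x4 ≤ 29   (sugar)
  17.6x1 + 3.2x2 + 2.6x4 ≥ 26.1   (fibre)
  x1, x2, x3, x4 ≥ 0.
The cheapest feasible vertex uses only black beans, bananas; tuna, peanut butter are not used. Binding constraints: vitamin C and fibre.
That vertex is x1 = 1.192, x2 = 1.6.
Hence cost = 0.61·1.192 + 0.32·1.6 = £1.2391.

£1.24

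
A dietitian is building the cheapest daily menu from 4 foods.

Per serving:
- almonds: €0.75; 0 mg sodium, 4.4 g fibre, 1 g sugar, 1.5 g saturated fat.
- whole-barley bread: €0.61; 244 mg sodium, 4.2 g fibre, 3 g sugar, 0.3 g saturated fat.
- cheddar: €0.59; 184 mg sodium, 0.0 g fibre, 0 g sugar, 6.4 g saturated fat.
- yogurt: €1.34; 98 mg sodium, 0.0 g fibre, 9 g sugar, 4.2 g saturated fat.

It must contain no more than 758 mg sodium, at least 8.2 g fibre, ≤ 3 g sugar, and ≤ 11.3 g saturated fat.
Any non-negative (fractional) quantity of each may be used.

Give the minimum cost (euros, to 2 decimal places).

Let x1 = servings of almonds, x2 = servings of whole-barley bread, x3 = servings of cheddar, x4 = servings of yogurt.
Minimize 0.75x1 + 0.61x2 + 0.59x3 + 1.34x4 s.t.:
  244x2 + 184x3 + 98x4 ≤ 758   (sodium)
  4.4x1 + 4.2x2 ≥ 8.2   (fibre)
  1x1 + 3x2 + 9x4 ≤ 3   (sugar)
  1.5x1 + 0.3x2 + 6.4x3 + 4.2x4 ≤ 11.3   (saturated fat)
  x1, x2, x3, x4 ≥ 0.
The optimal basis is {almonds, whole-barley bread}; cheddar, yogurt drop out. There the fibre and sugar constraints are tight.
That vertex is x1 = 1.333, x2 = 0.5556.
Objective = 0.75·1.333 + 0.61·0.5556 = 1.3387.

€1.34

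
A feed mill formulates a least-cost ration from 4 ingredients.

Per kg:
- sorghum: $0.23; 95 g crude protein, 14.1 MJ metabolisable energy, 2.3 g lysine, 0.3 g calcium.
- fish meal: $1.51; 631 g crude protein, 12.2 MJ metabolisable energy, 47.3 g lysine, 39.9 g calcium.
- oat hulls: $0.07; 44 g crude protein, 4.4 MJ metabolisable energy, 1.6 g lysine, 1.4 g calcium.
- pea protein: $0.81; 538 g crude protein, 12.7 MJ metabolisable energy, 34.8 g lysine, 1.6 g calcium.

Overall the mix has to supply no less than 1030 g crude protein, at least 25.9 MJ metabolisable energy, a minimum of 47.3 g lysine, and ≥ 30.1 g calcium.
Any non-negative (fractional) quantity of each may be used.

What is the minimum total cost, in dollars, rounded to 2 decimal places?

Set it up as a linear program. Let x1 = kg of sorghum, x2 = kg of fish meal, x3 = kg of oat hulls, x4 = kg of pea protein.
Minimise 0.23x1 + 1.51x2 + 0.07x3 + 0.81x4 s.t.:
  95x1 + 631x2 + 44x3 + 538x4 ≥ 1030   (crude protein)
  14.1x1 + 12.2x2 + 4.4x3 + 12.7x4 ≥ 25.9   (metabolisable energy)
  2.3x1 + 47.3x2 + 1.6x3 + 34.8x4 ≥ 47.3   (lysine)
  0.3x1 + 39.9x2 + 1.4x3 + 1.6x4 ≥ 30.1   (calcium)
  x1, x2, x3, x4 ≥ 0.
At the optimum only fish meal, oat hulls, pea protein are positive (sorghum = 0). Binding constraints: crude protein, lysine, calcium.
So fish meal = 0.1648 kg, oat hulls = 16.37 kg, pea protein = 0.3828 kg.
Objective = 1.51·0.1648 + 0.07·16.37 + 0.81·0.3828 = 1.7048.

$1.70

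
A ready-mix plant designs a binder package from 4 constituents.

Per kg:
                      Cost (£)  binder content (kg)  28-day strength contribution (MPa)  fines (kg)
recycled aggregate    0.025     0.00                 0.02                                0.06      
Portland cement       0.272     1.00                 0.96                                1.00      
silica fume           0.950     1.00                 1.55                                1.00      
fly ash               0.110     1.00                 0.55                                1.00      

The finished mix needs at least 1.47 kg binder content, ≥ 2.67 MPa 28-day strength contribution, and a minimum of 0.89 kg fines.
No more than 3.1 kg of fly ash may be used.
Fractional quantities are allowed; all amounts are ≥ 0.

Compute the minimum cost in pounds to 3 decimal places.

£0.614

Let x1 = kg of recycled aggregate, x2 = kg of Portland cement, x3 = kg of silica fume, x4 = kg of fly ash.
Minimize 0.025x1 + 0.272x2 + 0.95x3 + 0.11x4 subject to:
  1x2 + 1x3 + 1x4 ≥ 1.47   (binder content)
  0.02x1 + 0.96x2 + 1.55x3 + 0.55x4 ≥ 2.67   (28-day strength contribution)
  0.06x1 + 1x2 + 1x3 + 1x4 ≥ 0.89   (fines)
  x4 ≤ 3.1
  x1, x2, x3, x4 ≥ 0.
The optimal basis is {Portland cement, fly ash}; recycled aggregate, silica fume drop out. Binding constraints: 28-day strength contribution and the fly ash cap.
Optimal quantities: Portland cement = 1.005 kg, fly ash = 3.1 kg.
Objective = 0.272·1.005 + 0.11·3.1 = 0.61436.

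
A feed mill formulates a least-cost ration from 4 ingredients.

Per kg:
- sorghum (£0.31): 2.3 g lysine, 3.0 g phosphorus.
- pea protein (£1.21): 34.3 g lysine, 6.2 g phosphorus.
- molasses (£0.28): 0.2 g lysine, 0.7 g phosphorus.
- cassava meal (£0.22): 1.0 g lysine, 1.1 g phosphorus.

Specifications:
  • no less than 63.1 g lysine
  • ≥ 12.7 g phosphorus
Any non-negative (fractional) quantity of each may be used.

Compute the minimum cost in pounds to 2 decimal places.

£2.34

Let x1 = kg of sorghum, x2 = kg of pea protein, x3 = kg of molasses, x4 = kg of cassava meal.
Minimize 0.31x1 + 1.21x2 + 0.28x3 + 0.22x4 subject to:
  2.3x1 + 34.3x2 + 0.2x3 + 1x4 ≥ 63.1   (lysine)
  3x1 + 6.2x2 + 0.7x3 + 1.1x4 ≥ 12.7   (phosphorus)
  x1, x2, x3, x4 ≥ 0.
The optimal basis is {sorghum, pea protein}; molasses, cassava meal drop out. The lysine and phosphorus requirements are met with equality.
That vertex is x1 = 0.5008, x2 = 1.806.
Cost = 0.31·0.5008 + 1.21·1.806 = 2.3405.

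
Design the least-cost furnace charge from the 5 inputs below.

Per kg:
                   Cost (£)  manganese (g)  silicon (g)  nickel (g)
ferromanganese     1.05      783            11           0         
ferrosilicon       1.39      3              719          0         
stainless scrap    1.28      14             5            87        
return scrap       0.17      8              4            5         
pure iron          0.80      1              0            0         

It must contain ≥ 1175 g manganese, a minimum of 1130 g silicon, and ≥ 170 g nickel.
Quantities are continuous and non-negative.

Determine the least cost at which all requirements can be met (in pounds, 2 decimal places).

Treat it as an LP. Let x1 = kg of ferromanganese, x2 = kg of ferrosilicon, x3 = kg of stainless scrap, x4 = kg of return scrap, x5 = kg of pure iron.
Minimise 1.05x1 + 1.39x2 + 1.28x3 + 0.17x4 + 0.8x5 subject to:
  783x1 + 3x2 + 14x3 + 8x4 + 1x5 ≥ 1175   (manganese)
  11x1 + 719x2 + 5x3 + 4x4 ≥ 1130   (silicon)
  87x3 + 5x4 ≥ 170   (nickel)
  x1, x2, x3, x4, x5 ≥ 0.
The cheapest feasible vertex uses only ferromanganese, ferrosilicon, stainless scrap; return scrap, pure iron are not used. The manganese, silicon, nickel requirements are met with equality.
So ferromanganese = 1.46 kg, ferrosilicon = 1.536 kg, stainless scrap = 1.954 kg.
Cost = 1.05·1.46 + 1.39·1.536 + 1.28·1.954 = 6.1692.

£6.17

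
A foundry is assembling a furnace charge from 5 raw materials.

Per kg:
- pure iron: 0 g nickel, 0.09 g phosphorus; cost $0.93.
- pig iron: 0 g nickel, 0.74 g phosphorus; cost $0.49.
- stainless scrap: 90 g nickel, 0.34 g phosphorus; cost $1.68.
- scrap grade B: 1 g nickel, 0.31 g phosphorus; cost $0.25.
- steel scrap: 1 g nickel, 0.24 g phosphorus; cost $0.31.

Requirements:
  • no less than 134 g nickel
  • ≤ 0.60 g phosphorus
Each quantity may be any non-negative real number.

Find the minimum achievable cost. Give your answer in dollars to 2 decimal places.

$2.50

Let x1 = kg of pure iron, x2 = kg of pig iron, x3 = kg of stainless scrap, x4 = kg of scrap grade B, x5 = kg of steel scrap.
Minimize 0.93x1 + 0.49x2 + 1.68x3 + 0.25x4 + 0.31x5 subject to:
  90x3 + 1x4 + 1x5 ≥ 134   (nickel)
  0.09x1 + 0.74x2 + 0.34x3 + 0.31x4 + 0.24x5 ≤ 0.6   (phosphorus)
  x1, x2, x3, x4, x5 ≥ 0.
The minimum-cost mix takes nothing from pure iron, pig iron, scrap grade B, steel scrap — only stainless scrap. There the nickel constraint is tight.
Optimal quantities: stainless scrap = 1.489 kg.
Hence cost = 1.68·1.489 = $2.5015.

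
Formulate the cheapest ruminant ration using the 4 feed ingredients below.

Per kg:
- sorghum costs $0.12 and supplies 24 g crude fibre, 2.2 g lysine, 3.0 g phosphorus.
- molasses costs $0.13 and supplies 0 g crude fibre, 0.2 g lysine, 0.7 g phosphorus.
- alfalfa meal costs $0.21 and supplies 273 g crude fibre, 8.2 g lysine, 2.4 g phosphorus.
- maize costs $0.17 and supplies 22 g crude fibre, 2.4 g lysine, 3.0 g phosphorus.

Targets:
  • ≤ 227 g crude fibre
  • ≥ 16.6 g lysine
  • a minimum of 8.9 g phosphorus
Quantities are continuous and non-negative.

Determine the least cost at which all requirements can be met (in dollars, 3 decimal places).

$0.846

Let x1 = kg of sorghum, x2 = kg of molasses, x3 = kg of alfalfa meal, x4 = kg of maize.
min 0.12x1 + 0.13x2 + 0.21x3 + 0.17x4 with:
  24x1 + 273x3 + 22x4 ≤ 227   (crude fibre)
  2.2x1 + 0.2x2 + 8.2x3 + 2.4x4 ≥ 16.6   (lysine)
  3x1 + 0.7x2 + 2.4x3 + 3x4 ≥ 8.9   (phosphorus)
  x1, x2, x3, x4 ≥ 0.
The cheapest feasible vertex uses only sorghum, alfalfa meal; molasses, maize are not used. The crude fibre and lysine requirements are met with equality.
That vertex is x1 = 6.613, x3 = 0.2501.
Cost = 0.12·6.613 + 0.21·0.2501 = 0.84608.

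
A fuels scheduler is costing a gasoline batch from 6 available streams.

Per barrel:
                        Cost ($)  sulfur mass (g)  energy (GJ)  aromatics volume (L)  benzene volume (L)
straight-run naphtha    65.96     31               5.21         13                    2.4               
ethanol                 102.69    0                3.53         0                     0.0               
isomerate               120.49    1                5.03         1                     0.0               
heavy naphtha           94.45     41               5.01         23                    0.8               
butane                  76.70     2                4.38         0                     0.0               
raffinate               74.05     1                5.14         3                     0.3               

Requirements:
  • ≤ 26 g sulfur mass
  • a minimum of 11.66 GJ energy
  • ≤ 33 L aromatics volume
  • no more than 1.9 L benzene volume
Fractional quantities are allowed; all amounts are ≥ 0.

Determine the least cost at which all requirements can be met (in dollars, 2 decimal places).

$162.69

Treat it as an LP. Let x1 = barrels of straight-run naphtha, x2 = barrels of ethanol, x3 = barrels of isomerate, x4 = barrels of heavy naphtha, x5 = barrels of butane, x6 = barrels of raffinate.
min 65.96x1 + 102.69x2 + 120.49x3 + 94.45x4 + 76.7x5 + 74.05x6 with:
  31x1 + 1x3 + 41x4 + 2x5 + 1x6 ≤ 26   (sulfur mass)
  5.21x1 + 3.53x2 + 5.03x3 + 5.01x4 + 4.38x5 + 5.14x6 ≥ 11.66   (energy)
  13x1 + 1x3 + 23x4 + 3x6 ≤ 33   (aromatics volume)
  2.4x1 + 0.8x4 + 0.3x6 ≤ 1.9   (benzene volume)
  x1, x2, x3, x4, x5, x6 ≥ 0.
The cheapest feasible vertex uses only straight-run naphtha, raffinate; ethanol, isomerate, heavy naphtha, butane are not used. There the energy and benzene volume constraints are tight.
Solving gives x1 = 0.581825, x6 = 1.67873.
Objective = 65.96·0.581825 + 74.05·1.67873 = 162.6871.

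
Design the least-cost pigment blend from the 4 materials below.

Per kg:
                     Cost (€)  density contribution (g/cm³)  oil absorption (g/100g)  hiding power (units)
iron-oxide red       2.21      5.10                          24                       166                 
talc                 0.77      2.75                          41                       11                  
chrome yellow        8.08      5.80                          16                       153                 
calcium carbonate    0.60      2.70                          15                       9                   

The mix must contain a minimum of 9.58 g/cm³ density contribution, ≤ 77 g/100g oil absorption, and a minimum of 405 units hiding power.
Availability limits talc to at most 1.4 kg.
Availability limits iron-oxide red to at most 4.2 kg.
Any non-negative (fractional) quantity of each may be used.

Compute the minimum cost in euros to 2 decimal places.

€5.39

This is a linear program. Let x1 = kg of iron-oxide red, x2 = kg of talc, x3 = kg of chrome yellow, x4 = kg of calcium carbonate.
min 2.21x1 + 0.77x2 + 8.08x3 + 0.6x4 subject to:
  5.1x1 + 2.75x2 + 5.8x3 + 2.7x4 ≥ 9.58   (density contribution)
  24x1 + 41x2 + 16x3 + 15x4 ≤ 77   (oil absorption)
  166x1 + 11x2 + 153x3 + 9x4 ≥ 405   (hiding power)
  x2 ≤ 1.4
  x1 ≤ 4.2
  x1, x2, x3, x4 ≥ 0.
The minimum-cost mix takes nothing from talc, chrome yellow, calcium carbonate — only iron-oxide red. The hiding power requirement is met with equality.
Optimal quantities: iron-oxide red = 2.44 kg.
Hence cost = 2.21·2.44 = €5.3924.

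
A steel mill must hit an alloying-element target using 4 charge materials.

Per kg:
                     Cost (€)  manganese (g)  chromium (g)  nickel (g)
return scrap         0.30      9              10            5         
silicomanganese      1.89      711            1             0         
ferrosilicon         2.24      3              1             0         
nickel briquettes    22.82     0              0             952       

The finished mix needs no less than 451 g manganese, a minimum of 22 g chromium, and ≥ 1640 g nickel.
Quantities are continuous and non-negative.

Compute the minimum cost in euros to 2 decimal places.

€40.84

Treat it as an LP. Let x1 = kg of return scrap, x2 = kg of silicomanganese, x3 = kg of ferrosilicon, x4 = kg of nickel briquettes.
min 0.3x1 + 1.89x2 + 2.24x3 + 22.82x4 s.t.:
  9x1 + 711x2 + 3x3 ≥ 451   (manganese)
  10x1 + 1x2 + 1x3 ≥ 22   (chromium)
  5x1 + 952x4 ≥ 1640   (nickel)
  x1, x2, x3, x4 ≥ 0.
The cheapest feasible vertex uses only return scrap, silicomanganese, nickel briquettes; ferrosilicon is not used. Binding constraints: manganese, chromium, nickel.
Optimal quantities: return scrap = 2.13928 kg, silicomanganese = 0.607238 kg, nickel briquettes = 1.71145 kg.
Cost = 0.3·2.13928 + 1.89·0.607238 + 22.82·1.71145 = 40.8448.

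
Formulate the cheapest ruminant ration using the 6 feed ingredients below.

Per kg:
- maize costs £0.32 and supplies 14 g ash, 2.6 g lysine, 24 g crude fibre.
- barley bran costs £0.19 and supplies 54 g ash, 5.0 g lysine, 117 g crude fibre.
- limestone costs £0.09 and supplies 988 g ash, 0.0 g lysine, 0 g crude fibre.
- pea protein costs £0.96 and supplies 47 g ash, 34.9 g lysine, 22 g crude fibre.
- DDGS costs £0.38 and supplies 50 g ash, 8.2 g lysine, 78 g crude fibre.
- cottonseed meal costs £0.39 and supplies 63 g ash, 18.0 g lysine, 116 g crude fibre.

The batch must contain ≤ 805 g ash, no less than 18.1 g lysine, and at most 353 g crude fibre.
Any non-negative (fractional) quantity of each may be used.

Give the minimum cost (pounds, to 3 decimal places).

Treat it as an LP. Let x1 = kg of maize, x2 = kg of barley bran, x3 = kg of limestone, x4 = kg of pea protein, x5 = kg of DDGS, x6 = kg of cottonseed meal.
Minimise 0.32x1 + 0.19x2 + 0.09x3 + 0.96x4 + 0.38x5 + 0.39x6 subject to:
  14x1 + 54x2 + 988x3 + 47x4 + 50x5 + 63x6 ≤ 805   (ash)
  2.6x1 + 5x2 + 34.9x4 + 8.2x5 + 18x6 ≥ 18.1   (lysine)
  24x1 + 117x2 + 22x4 + 78x5 + 116x6 ≤ 353   (crude fibre)
  x1, x2, x3, x4, x5, x6 ≥ 0.
The cheapest feasible vertex uses only cottonseed meal; maize, barley bran, limestone, pea protein, DDGS are not used. Binding constraint: lysine.
Solving gives x6 = 1.006.
Total cost: 0.39·1.006 = 0.39234.

£0.392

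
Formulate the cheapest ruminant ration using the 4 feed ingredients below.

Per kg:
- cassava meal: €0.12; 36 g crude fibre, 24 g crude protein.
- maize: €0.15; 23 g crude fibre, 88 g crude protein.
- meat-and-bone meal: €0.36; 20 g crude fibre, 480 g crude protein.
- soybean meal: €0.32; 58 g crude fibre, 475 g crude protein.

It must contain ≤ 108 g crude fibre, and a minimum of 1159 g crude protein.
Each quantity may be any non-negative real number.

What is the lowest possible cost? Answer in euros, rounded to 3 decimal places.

Let x1 = kg of cassava meal, x2 = kg of maize, x3 = kg of meat-and-bone meal, x4 = kg of soybean meal.
min 0.12x1 + 0.15x2 + 0.36x3 + 0.32x4 subject to:
  36x1 + 23x2 + 20x3 + 58x4 ≤ 108   (crude fibre)
  24x1 + 88x2 + 480x3 + 475x4 ≥ 1159   (crude protein)
  x1, x2, x3, x4 ≥ 0.
At the optimum only meat-and-bone meal, soybean meal are positive (cassava meal, maize = 0). Binding constraints: crude fibre and crude protein.
That vertex is x3 = 0.8682, x4 = 1.563.
Cost = 0.36·0.8682 + 0.32·1.563 = 0.81271.

€0.813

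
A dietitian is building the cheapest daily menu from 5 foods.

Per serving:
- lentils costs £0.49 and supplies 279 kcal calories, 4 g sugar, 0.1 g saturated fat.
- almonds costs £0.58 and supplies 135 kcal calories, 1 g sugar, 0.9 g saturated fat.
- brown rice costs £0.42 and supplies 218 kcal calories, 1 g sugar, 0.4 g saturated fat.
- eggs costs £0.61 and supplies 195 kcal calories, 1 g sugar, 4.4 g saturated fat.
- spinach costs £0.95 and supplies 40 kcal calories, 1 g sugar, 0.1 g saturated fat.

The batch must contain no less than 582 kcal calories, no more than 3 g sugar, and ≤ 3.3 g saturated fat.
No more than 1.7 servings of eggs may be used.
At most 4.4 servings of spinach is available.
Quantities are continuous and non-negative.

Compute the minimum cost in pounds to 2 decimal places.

Treat it as an LP. Let x1 = servings of lentils, x2 = servings of almonds, x3 = servings of brown rice, x4 = servings of eggs, x5 = servings of spinach.
min 0.49x1 + 0.58x2 + 0.42x3 + 0.61x4 + 0.95x5 subject to:
  279x1 + 135x2 + 218x3 + 195x4 + 40x5 ≥ 582   (calories)
  4x1 + 1x2 + 1x3 + 1x4 + 1x5 ≤ 3   (sugar)
  0.1x1 + 0.9x2 + 0.4x3 + 4.4x4 + 0.1x5 ≤ 3.3   (saturated fat)
  x4 ≤ 1.7
  x5 ≤ 4.4
  x1, x2, x3, x4, x5 ≥ 0.
The cheapest feasible vertex uses only lentils, brown rice; almonds, eggs, spinach are not used. There the calories and sugar constraints are tight.
Solving gives x1 = 0.1214, x3 = 2.514.
Hence cost = 0.49·0.1214 + 0.42·2.514 = £1.1154.

£1.12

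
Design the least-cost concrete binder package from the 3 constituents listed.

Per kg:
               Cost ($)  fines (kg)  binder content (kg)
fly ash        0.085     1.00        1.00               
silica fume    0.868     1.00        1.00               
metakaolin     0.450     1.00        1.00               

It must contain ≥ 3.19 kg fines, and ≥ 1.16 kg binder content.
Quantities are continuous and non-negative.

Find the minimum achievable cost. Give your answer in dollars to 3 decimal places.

$0.271

This is a linear program. Let x1 = kg of fly ash, x2 = kg of silica fume, x3 = kg of metakaolin.
Minimize 0.085x1 + 0.868x2 + 0.45x3 s.t.:
  1x1 + 1x2 + 1x3 ≥ 3.19   (fines)
  1x1 + 1x2 + 1x3 ≥ 1.16   (binder content)
  x1, x2, x3 ≥ 0.
The optimal basis is {fly ash}; silica fume, metakaolin drop out. The fines requirement is met with equality.
Solving gives x1 = 3.19.
Total cost: 0.085·3.19 = 0.27115.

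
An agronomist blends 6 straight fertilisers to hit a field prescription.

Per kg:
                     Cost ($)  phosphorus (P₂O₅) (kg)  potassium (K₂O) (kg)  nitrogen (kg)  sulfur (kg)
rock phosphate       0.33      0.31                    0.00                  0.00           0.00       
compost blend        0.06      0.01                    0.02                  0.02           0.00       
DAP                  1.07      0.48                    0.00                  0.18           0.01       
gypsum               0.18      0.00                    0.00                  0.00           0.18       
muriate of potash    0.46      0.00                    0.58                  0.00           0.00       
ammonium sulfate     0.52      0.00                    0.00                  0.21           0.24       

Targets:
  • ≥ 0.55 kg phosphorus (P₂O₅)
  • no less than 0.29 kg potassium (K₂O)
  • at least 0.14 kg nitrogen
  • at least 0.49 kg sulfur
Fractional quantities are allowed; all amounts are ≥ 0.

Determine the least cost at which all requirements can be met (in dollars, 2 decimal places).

Set it up as a linear program. Let x1 = kg of rock phosphate, x2 = kg of compost blend, x3 = kg of DAP, x4 = kg of gypsum, x5 = kg of muriate of potash, x6 = kg of ammonium sulfate.
Minimize 0.33x1 + 0.06x2 + 1.07x3 + 0.18x4 + 0.46x5 + 0.52x6 s.t.:
  0.31x1 + 0.01x2 + 0.48x3 ≥ 0.55   (phosphorus (P₂O₅))
  0.02x2 + 0.58x5 ≥ 0.29   (potassium (K₂O))
  0.02x2 + 0.18x3 + 0.21x6 ≥ 0.14   (nitrogen)
  0.01x3 + 0.18x4 + 0.24x6 ≥ 0.49   (sulfur)
  x1, x2, x3, x4, x5, x6 ≥ 0.
At the optimum only rock phosphate, gypsum, muriate of potash, ammonium sulfate are positive (compost blend, DAP = 0). Binding constraints: phosphorus (P₂O₅), potassium (K₂O), nitrogen, sulfur.
That vertex is x1 = 1.774, x4 = 1.833, x5 = 0.5, x6 = 0.6667.
Objective = 0.33·1.774 + 0.18·1.833 + 0.46·0.5 + 0.52·0.6667 = 1.4920.

$1.49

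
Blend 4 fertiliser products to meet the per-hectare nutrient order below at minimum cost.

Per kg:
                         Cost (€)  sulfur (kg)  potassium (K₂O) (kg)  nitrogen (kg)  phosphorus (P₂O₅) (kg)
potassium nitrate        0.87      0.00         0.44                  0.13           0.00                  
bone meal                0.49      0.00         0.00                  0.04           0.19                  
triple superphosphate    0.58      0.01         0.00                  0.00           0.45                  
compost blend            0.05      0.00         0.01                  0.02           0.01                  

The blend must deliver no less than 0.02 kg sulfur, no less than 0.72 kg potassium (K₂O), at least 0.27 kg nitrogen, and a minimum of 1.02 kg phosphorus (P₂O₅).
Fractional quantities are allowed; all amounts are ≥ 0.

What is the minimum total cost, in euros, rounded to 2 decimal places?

€2.80

Let x1 = kg of potassium nitrate, x2 = kg of bone meal, x3 = kg of triple superphosphate, x4 = kg of compost blend.
min 0.87x1 + 0.49x2 + 0.58x3 + 0.05x4 subject to:
  0.01x3 ≥ 0.02   (sulfur)
  0.44x1 + 0.01x4 ≥ 0.72   (potassium (K₂O))
  0.13x1 + 0.04x2 + 0.02x4 ≥ 0.27   (nitrogen)
  0.19x2 + 0.45x3 + 0.01x4 ≥ 1.02   (phosphorus (P₂O₅))
  x1, x2, x3, x4 ≥ 0.
The optimal basis is {potassium nitrate, triple superphosphate, compost blend}; bone meal drops out. The potassium (K₂O), nitrogen, phosphorus (P₂O₅) requirements are met with equality.
So potassium nitrate = 1.56 kg, triple superphosphate = 2.192 kg, compost blend = 3.36 kg.
Hence cost = 0.87·1.56 + 0.58·2.192 + 0.05·3.36 = €2.7966.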